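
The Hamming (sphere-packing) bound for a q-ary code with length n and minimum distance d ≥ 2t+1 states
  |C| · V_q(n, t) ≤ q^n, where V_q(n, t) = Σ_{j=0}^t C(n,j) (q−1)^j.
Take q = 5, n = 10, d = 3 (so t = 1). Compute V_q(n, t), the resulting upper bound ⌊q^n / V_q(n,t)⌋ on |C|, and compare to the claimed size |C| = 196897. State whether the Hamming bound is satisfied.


V_q(n, t) = 41, q^n = 9765625, Hamming bound = 238185, |C| = 196897 ≤ bound (satisfied).

Step 1: Compute V_q(n, t) = Σ_{j=0}^1 C(n, j) (q−1)^j.
  j = 0: C(10,0)·(4)^0 = 1·1 = 1.
  j = 1: C(10,1)·(4)^1 = 10·4 = 40.
  V_q(n, t) = 1 + 40 = 41.
Step 2: q^n = 5^10 = 9765625.
Step 3: Hamming bound ⌊q^n / V_q(n,t)⌋ = ⌊9765625/41⌋ = 238185.
Step 4: Compare |C| = 196897 to 238185: satisfied.
The claimed |C| lies below the Hamming bound.


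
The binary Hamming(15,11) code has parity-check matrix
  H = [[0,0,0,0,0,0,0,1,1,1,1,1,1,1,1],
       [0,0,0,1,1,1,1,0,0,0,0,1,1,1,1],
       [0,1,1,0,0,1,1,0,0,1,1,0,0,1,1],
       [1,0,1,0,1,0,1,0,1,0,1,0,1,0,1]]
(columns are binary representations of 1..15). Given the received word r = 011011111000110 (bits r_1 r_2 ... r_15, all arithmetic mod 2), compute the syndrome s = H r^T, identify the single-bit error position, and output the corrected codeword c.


s = (0, 1, 1, 1)^T, error position = 7, corrected codeword c = 011011011000110

Compute s = H r^T mod 2 one row at a time:
  s_1 = 1 + 1 + 0 + 0 + 0 + 1 + 1 + 0 = 4 ≡ 0 (mod 2).
  s_2 = 0 + 1 + 1 + 1 + 0 + 1 + 1 + 0 = 5 ≡ 1 (mod 2).
  s_3 = 1 + 1 + 1 + 1 + 0 + 0 + 1 + 0 = 5 ≡ 1 (mod 2).
  s_4 = 0 + 1 + 1 + 1 + 1 + 0 + 1 + 0 = 5 ≡ 1 (mod 2).
s = (0, 1, 1, 1)^T — this equals column 7 of H (binary 0111), so error is at position 7.
Correct: flip bit 7 of r = 011011111000110 to get c = 011011011000110.


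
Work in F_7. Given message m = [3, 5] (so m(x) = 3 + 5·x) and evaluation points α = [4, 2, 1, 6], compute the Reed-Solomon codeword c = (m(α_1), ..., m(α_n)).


c = [2, 6, 1, 5]

Message polynomial: m(x) = 3 + 5·x (mod 7).
For each evaluation point α_i, compute m(α_i) mod 7:
  α_1 = 4: Horner steps 5 → 2, so m(4) = 2.
  α_2 = 2: Horner steps 5 → 6, so m(2) = 6.
  α_3 = 1: Horner steps 5 → 1, so m(1) = 1.
  α_4 = 6: Horner steps 5 → 5, so m(6) = 5.
Codeword c = [2, 6, 1, 5] ∈ F_7^4.


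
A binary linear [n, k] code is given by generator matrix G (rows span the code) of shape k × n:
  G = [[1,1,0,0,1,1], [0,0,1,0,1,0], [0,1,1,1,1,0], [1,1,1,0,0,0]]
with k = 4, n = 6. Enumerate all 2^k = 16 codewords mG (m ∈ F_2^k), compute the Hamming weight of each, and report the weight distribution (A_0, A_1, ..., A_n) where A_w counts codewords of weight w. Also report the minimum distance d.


Weight distribution: A_0 = 1, A_1 = 1, A_2 = 2, A_3 = 6, A_4 = 5, A_5 = 1. Minimum distance d = 1.

Enumerate all 2^4 = 16 messages m ∈ F_2^4.
For each, compute codeword c = mG in F_2^6, then tally its weight.
  m = 0000 → c = 000000, weight = 0.
  m = 1000 → c = 110011, weight = 4.
  m = 0100 → c = 001010, weight = 2.
  m = 1100 → c = 111001, weight = 4.
  m = 0010 → c = 011110, weight = 4.
  m = 1010 → c = 101101, weight = 4.
  m = 0110 → c = 010100, weight = 2.
  m = 1110 → c = 100111, weight = 4.
  m = 0001 → c = 111000, weight = 3.
  m = 1001 → c = 001011, weight = 3.
  m = 0101 → c = 110010, weight = 3.
  m = 1101 → c = 000001, weight = 1.
  m = 0011 → c = 100110, weight = 3.
  m = 1011 → c = 010101, weight = 3.
  m = 0111 → c = 101100, weight = 3.
  m = 1111 → c = 011111, weight = 5.
Tally weights:
  weight 0: 1 codewords.
  weight 1: 1 codewords.
  weight 2: 2 codewords.
  weight 3: 6 codewords.
  weight 4: 5 codewords.
  weight 5: 1 codewords.
Minimum distance d = smallest w > 0 with A_w > 0 = 1.
Sanity: Σ A_w = 16 = 2^4 = 16 ✓.


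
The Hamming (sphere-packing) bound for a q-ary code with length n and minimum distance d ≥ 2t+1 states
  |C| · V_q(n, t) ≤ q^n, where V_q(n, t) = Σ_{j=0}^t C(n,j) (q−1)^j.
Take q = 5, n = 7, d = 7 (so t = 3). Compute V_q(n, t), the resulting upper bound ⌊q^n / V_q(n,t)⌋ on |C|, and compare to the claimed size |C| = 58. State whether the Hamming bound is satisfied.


V_q(n, t) = 2605, q^n = 78125, Hamming bound = 29, |C| = 58 > bound (violated).

Step 1: Compute V_q(n, t) = Σ_{j=0}^3 C(n, j) (q−1)^j.
  j = 0: C(7,0)·(4)^0 = 1·1 = 1.
  j = 1: C(7,1)·(4)^1 = 7·4 = 28.
  j = 2: C(7,2)·(4)^2 = 21·16 = 336.
  j = 3: C(7,3)·(4)^3 = 35·64 = 2240.
  V_q(n, t) = 1 + 28 + 336 + 2240 = 2605.
Step 2: q^n = 5^7 = 78125.
Step 3: Hamming bound ⌊q^n / V_q(n,t)⌋ = ⌊78125/2605⌋ = 29.
Step 4: Compare |C| = 58 to 29: violated.
The claimed |C| lies above the Hamming bound, so no 5-ary code of length 7 with d ≥ 7 can have 58 codewords.


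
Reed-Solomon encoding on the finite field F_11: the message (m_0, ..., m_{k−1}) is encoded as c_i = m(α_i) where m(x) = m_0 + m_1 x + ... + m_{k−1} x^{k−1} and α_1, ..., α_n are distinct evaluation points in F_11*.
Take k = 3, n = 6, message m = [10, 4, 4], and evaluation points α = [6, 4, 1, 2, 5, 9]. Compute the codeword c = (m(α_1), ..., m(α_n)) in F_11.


c = [2, 2, 7, 1, 9, 7]

Message polynomial: m(x) = 10 + 4·x + 4·x^2 (mod 11).
For each evaluation point α_i, compute m(α_i) mod 11:
  α_1 = 6: Horner steps 4 → 6 → 2, so m(6) = 2.
  α_2 = 4: Horner steps 4 → 9 → 2, so m(4) = 2.
  α_3 = 1: Horner steps 4 → 8 → 7, so m(1) = 7.
  α_4 = 2: Horner steps 4 → 1 → 1, so m(2) = 1.
  α_5 = 5: Horner steps 4 → 2 → 9, so m(5) = 9.
  α_6 = 9: Horner steps 4 → 7 → 7, so m(9) = 7.
Codeword c = [2, 2, 7, 1, 9, 7] ∈ F_11^6.


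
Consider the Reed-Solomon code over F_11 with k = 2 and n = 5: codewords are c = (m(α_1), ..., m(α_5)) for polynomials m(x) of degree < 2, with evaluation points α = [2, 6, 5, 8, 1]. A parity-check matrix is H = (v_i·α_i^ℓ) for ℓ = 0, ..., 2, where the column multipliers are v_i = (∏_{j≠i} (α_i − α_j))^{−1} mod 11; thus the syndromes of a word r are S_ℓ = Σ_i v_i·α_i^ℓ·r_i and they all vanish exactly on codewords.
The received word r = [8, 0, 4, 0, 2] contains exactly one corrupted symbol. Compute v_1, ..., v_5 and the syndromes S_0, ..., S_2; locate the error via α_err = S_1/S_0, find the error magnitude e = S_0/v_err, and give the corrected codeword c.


S = (3, 7, 9), error at position 2, error magnitude e = 1, c = [8, 10, 4, 0, 2].

Step 1: column multipliers v_i = (∏_{j≠i}(α_i − α_j))^{−1} mod 11.
  i = 1 (α = 2): (2−6)(2−5)(2−8)(2−1) = (−4)·(−3)·(−6)·1 = −72 ≡ 5, so v_1 = 5^{−1} = 9 (mod 11).
  i = 2 (α = 6): (6−2)(6−5)(6−8)(6−1) = 4·1·(−2)·5 = −40 ≡ 4, so v_2 = 4^{−1} = 3 (mod 11).
  i = 3 (α = 5): (5−2)(5−6)(5−8)(5−1) = 3·(−1)·(−3)·4 = 36 ≡ 3, so v_3 = 3^{−1} = 4 (mod 11).
  i = 4 (α = 8): (8−2)(8−6)(8−5)(8−1) = 6·2·3·7 = 252 ≡ 10, so v_4 = 10^{−1} = 10 (mod 11).
  i = 5 (α = 1): (1−2)(1−6)(1−5)(1−8) = (−1)·(−5)·(−4)·(−7) = 140 ≡ 8, so v_5 = 8^{−1} = 7 (mod 11).
  v = [9, 3, 4, 10, 7].
Step 2: syndromes of r = [8, 0, 4, 0, 2] (all sums mod 11).
  S_0 = Σ v_i r_i = 9·8 + 3·0 + 4·4 + 10·0 + 7·2 = 102 ≡ 3.
  S_1 = Σ v_i α_i r_i = 9·2·8 + 3·6·0 + 4·5·4 + 10·8·0 + 7·1·2 = 238 ≡ 7.
  α_i^2 mod 11 = [4, 3, 3, 9, 1].
  S_2 = Σ v_i α_i^2 r_i = 9·4·8 + 3·3·0 + 4·3·4 + 10·9·0 + 7·1·2 = 350 ≡ 9.
  S = (3, 7, 9) ≠ 0, so r is not a codeword (an error is present).
Step 3: locate the error. For a single error e at position i, S_ℓ = v_i·e·α_i^ℓ, so α_err = S_1/S_0.
  S_0^{−1} = 3^{−1} = 4 (mod 11), so α_err = 7·4 = 28 ≡ 6 = α_2. Error position i = 2.
  Consistency check: S_2/S_1 = 9·8 = 72 ≡ 6 = α_err ✓ (single-error assumption holds).
Step 4: error magnitude e = S_0/v_2 = S_0·∏_{j≠2}(α_2 − α_j) = 3·4 = 12 ≡ 1 (mod 11).
Step 5: correct position 2: c_2 = r_2 − e = 0 − 1 ≡ 10 (mod 11). Hence c = [8, 10, 4, 0, 2].
  Check: interpolating c through the α_i gives m(x) = 7 + 6·x (degree < 2) with m(α_i) = c_i for every i, so c is indeed a codeword.


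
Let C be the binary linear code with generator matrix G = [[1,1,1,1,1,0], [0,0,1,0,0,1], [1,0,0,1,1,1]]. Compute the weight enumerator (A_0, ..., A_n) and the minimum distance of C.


Weight distribution: A_0 = 1, A_1 = 1, A_2 = 1, A_3 = 1, A_4 = 2, A_5 = 2. Minimum distance d = 1.

Enumerate all 2^3 = 8 messages m ∈ F_2^3.
For each, compute codeword c = mG in F_2^6, then tally its weight.
  m = 000 → c = 000000, weight = 0.
  m = 100 → c = 111110, weight = 5.
  m = 010 → c = 001001, weight = 2.
  m = 110 → c = 110111, weight = 5.
  m = 001 → c = 100111, weight = 4.
  m = 101 → c = 011001, weight = 3.
  m = 011 → c = 101110, weight = 4.
  m = 111 → c = 010000, weight = 1.
Tally weights:
  weight 0: 1 codewords.
  weight 1: 1 codewords.
  weight 2: 1 codewords.
  weight 3: 1 codewords.
  weight 4: 2 codewords.
  weight 5: 2 codewords.
Minimum distance d = smallest w > 0 with A_w > 0 = 1.
Sanity: Σ A_w = 8 = 2^3 = 8 ✓.


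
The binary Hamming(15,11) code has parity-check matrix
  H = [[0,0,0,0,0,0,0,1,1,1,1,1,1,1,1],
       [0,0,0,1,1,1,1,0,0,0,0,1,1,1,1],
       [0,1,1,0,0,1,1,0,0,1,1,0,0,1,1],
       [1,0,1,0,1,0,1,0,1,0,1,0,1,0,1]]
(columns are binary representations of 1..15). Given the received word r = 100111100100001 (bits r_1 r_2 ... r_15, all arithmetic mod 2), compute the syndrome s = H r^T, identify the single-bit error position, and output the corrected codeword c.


s = (0, 1, 0, 0)^T, error position = 4, corrected codeword c = 100011100100001

Compute s = H r^T mod 2 one row at a time:
  s_1 = 0 + 0 + 1 + 0 + 0 + 0 + 0 + 1 = 2 ≡ 0 (mod 2).
  s_2 = 1 + 1 + 1 + 1 + 0 + 0 + 0 + 1 = 5 ≡ 1 (mod 2).
  s_3 = 0 + 0 + 1 + 1 + 1 + 0 + 0 + 1 = 4 ≡ 0 (mod 2).
  s_4 = 1 + 0 + 1 + 1 + 0 + 0 + 0 + 1 = 4 ≡ 0 (mod 2).
s = (0, 1, 0, 0)^T — this equals column 4 of H (binary 0100), so error is at position 4.
Correct: flip bit 4 of r = 100111100100001 to get c = 100011100100001.


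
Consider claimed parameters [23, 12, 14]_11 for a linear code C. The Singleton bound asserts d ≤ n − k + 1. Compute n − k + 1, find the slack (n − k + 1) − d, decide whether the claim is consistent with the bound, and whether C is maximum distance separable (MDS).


Singleton RHS = n − k + 1 = 12, slack = -2, bound violated (no such code; not MDS).

Singleton bound: d ≤ n − k + 1.
Here n = 23, k = 12, so n − k + 1 = 12.
Given d = 14, check d ≤ 12: NO.
Slack = (n − k + 1) − d = -2.
The slack is negative: d = 14 exceeds n − k + 1 = 12 by 2, so the Singleton bound is violated and no linear [23, 12, 14]_11 code can exist. In particular it is not MDS (MDS requires d = n − k + 1 exactly).
Description: the claimed parameters are [23, 12, 14]_11; such a code would be impossible (violates the Singleton bound).


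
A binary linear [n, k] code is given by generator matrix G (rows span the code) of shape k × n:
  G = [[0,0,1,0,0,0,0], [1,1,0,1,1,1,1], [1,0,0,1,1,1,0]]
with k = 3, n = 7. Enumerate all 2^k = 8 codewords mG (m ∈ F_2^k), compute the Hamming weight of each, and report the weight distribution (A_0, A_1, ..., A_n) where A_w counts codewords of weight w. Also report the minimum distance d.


Weight distribution: A_0 = 1, A_1 = 1, A_2 = 1, A_3 = 1, A_4 = 1, A_5 = 1, A_6 = 1, A_7 = 1. Minimum distance d = 1.

Enumerate all 2^3 = 8 messages m ∈ F_2^3.
For each, compute codeword c = mG in F_2^7, then tally its weight.
  m = 000 → c = 0000000, weight = 0.
  m = 100 → c = 0010000, weight = 1.
  m = 010 → c = 1101111, weight = 6.
  m = 110 → c = 1111111, weight = 7.
  m = 001 → c = 1001110, weight = 4.
  m = 101 → c = 1011110, weight = 5.
  m = 011 → c = 0100001, weight = 2.
  m = 111 → c = 0110001, weight = 3.
Tally weights:
  weight 0: 1 codewords.
  weight 1: 1 codewords.
  weight 2: 1 codewords.
  weight 3: 1 codewords.
  weight 4: 1 codewords.
  weight 5: 1 codewords.
  weight 6: 1 codewords.
  weight 7: 1 codewords.
Minimum distance d = smallest w > 0 with A_w > 0 = 1.
Sanity: Σ A_w = 8 = 2^3 = 8 ✓.


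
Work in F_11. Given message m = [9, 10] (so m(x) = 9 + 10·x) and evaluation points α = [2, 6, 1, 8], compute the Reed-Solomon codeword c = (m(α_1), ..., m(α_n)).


c = [7, 3, 8, 1]

Message polynomial: m(x) = 9 + 10·x (mod 11).
For each evaluation point α_i, compute m(α_i) mod 11:
  α_1 = 2: Horner steps 10 → 7, so m(2) = 7.
  α_2 = 6: Horner steps 10 → 3, so m(6) = 3.
  α_3 = 1: Horner steps 10 → 8, so m(1) = 8.
  α_4 = 8: Horner steps 10 → 1, so m(8) = 1.
Codeword c = [7, 3, 8, 1] ∈ F_11^4.


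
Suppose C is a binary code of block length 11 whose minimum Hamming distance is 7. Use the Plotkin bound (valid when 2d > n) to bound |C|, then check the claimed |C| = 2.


Plotkin bound M ≤ 4; given |C| = 2 ≤ bound (satisfied).

Check applicability: 2d = 14, n = 11.
2d − n = 3 > 0, so Plotkin applies.
Compute d/(2d−n) = 7/3 ≈ 2.3333.
⌊d/(2d−n)⌋ = 2.
Plotkin bound: M ≤ 2·2 = 4.
Given |C| = 2, check: satisfied.
This |C| is below the Plotkin bound.


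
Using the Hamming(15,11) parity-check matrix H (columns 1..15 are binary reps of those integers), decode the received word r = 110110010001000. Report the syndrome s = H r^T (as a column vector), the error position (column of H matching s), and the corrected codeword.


s = (0, 1, 1, 0)^T, error position = 6, corrected codeword c = 110111010001000

Compute s = H r^T mod 2 one row at a time:
  s_1 = 1 + 0 + 0 + 0 + 1 + 0 + 0 + 0 = 2 ≡ 0 (mod 2).
  s_2 = 1 + 1 + 0 + 0 + 1 + 0 + 0 + 0 = 3 ≡ 1 (mod 2).
  s_3 = 1 + 0 + 0 + 0 + 0 + 0 + 0 + 0 = 1 ≡ 1 (mod 2).
  s_4 = 1 + 0 + 1 + 0 + 0 + 0 + 0 + 0 = 2 ≡ 0 (mod 2).
s = (0, 1, 1, 0)^T — this equals column 6 of H (binary 0110), so error is at position 6.
Correct: flip bit 6 of r = 110110010001000 to get c = 110111010001000.


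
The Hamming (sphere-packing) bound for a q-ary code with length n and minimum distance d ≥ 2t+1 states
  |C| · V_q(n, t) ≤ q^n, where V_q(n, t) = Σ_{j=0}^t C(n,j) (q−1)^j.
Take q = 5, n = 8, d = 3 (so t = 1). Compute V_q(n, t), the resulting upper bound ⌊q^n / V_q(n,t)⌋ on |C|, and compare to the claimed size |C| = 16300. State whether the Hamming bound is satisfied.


V_q(n, t) = 33, q^n = 390625, Hamming bound = 11837, |C| = 16300 > bound (violated).

Step 1: Compute V_q(n, t) = Σ_{j=0}^1 C(n, j) (q−1)^j.
  j = 0: C(8,0)·(4)^0 = 1·1 = 1.
  j = 1: C(8,1)·(4)^1 = 8·4 = 32.
  V_q(n, t) = 1 + 32 = 33.
Step 2: q^n = 5^8 = 390625.
Step 3: Hamming bound ⌊q^n / V_q(n,t)⌋ = ⌊390625/33⌋ = 11837.
Step 4: Compare |C| = 16300 to 11837: violated.
The claimed |C| lies above the Hamming bound, so no 5-ary code of length 8 with d ≥ 3 can have 16300 codewords.


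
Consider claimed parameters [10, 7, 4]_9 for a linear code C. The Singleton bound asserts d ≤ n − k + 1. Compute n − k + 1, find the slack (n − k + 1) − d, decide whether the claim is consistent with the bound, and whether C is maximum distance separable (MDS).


Singleton RHS = n − k + 1 = 4, slack = 0, bound satisfied, MDS.

Singleton bound: d ≤ n − k + 1.
Here n = 10, k = 7, so n − k + 1 = 4.
Given d = 4, check d ≤ 4: YES.
Slack = (n − k + 1) − d = 0.
The code is MDS (slack = 0).
Description: the claimed parameters are [10, 7, 4]_9; such a code would be MDS (meets Singleton bound).


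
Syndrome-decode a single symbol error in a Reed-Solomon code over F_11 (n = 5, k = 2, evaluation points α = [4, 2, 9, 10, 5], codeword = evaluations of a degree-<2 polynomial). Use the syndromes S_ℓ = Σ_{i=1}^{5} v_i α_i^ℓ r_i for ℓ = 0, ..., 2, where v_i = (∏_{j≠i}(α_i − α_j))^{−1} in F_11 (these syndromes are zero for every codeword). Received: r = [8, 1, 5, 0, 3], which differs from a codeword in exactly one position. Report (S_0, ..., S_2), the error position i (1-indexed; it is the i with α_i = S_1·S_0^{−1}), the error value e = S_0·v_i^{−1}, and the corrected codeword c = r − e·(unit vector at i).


S = (10, 9, 7), error at position 2, error magnitude e = 5, c = [8, 7, 5, 0, 3].

Step 1: column multipliers v_i = (∏_{j≠i}(α_i − α_j))^{−1} mod 11.
  i = 1 (α = 4): (4−2)(4−9)(4−10)(4−5) = 2·(−5)·(−6)·(−1) = −60 ≡ 6, so v_1 = 6^{−1} = 2 (mod 11).
  i = 2 (α = 2): (2−4)(2−9)(2−10)(2−5) = (−2)·(−7)·(−8)·(−3) = 336 ≡ 6, so v_2 = 6^{−1} = 2 (mod 11).
  i = 3 (α = 9): (9−4)(9−2)(9−10)(9−5) = 5·7·(−1)·4 = −140 ≡ 3, so v_3 = 3^{−1} = 4 (mod 11).
  i = 4 (α = 10): (10−4)(10−2)(10−9)(10−5) = 6·8·1·5 = 240 ≡ 9, so v_4 = 9^{−1} = 5 (mod 11).
  i = 5 (α = 5): (5−4)(5−2)(5−9)(5−10) = 1·3·(−4)·(−5) = 60 ≡ 5, so v_5 = 5^{−1} = 9 (mod 11).
  v = [2, 2, 4, 5, 9].
Step 2: syndromes of r = [8, 1, 5, 0, 3] (all sums mod 11).
  S_0 = Σ v_i r_i = 2·8 + 2·1 + 4·5 + 5·0 + 9·3 = 65 ≡ 10.
  S_1 = Σ v_i α_i r_i = 2·4·8 + 2·2·1 + 4·9·5 + 5·10·0 + 9·5·3 = 383 ≡ 9.
  α_i^2 mod 11 = [5, 4, 4, 1, 3].
  S_2 = Σ v_i α_i^2 r_i = 2·5·8 + 2·4·1 + 4·4·5 + 5·1·0 + 9·3·3 = 249 ≡ 7.
  S = (10, 9, 7) ≠ 0, so r is not a codeword (an error is present).
Step 3: locate the error. For a single error e at position i, S_ℓ = v_i·e·α_i^ℓ, so α_err = S_1/S_0.
  S_0^{−1} = 10^{−1} = 10 (mod 11), so α_err = 9·10 = 90 ≡ 2 = α_2. Error position i = 2.
  Consistency check: S_2/S_1 = 7·5 = 35 ≡ 2 = α_err ✓ (single-error assumption holds).
Step 4: error magnitude e = S_0/v_2 = S_0·∏_{j≠2}(α_2 − α_j) = 10·6 = 60 ≡ 5 (mod 11).
Step 5: correct position 2: c_2 = r_2 − e = 1 − 5 ≡ 7 (mod 11). Hence c = [8, 7, 5, 0, 3].
  Check: interpolating c through the α_i gives m(x) = 6 + 6·x (degree < 2) with m(α_i) = c_i for every i, so c is indeed a codeword.


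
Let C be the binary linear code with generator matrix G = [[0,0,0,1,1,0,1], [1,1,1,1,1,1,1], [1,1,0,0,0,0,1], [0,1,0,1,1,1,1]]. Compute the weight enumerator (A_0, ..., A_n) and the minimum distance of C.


Weight distribution: A_0 = 1, A_2 = 2, A_3 = 5, A_4 = 5, A_5 = 2, A_7 = 1. Minimum distance d = 2.

Enumerate all 2^4 = 16 messages m ∈ F_2^4.
For each, compute codeword c = mG in F_2^7, then tally its weight.
  m = 0000 → c = 0000000, weight = 0.
  m = 1000 → c = 0001101, weight = 3.
  m = 0100 → c = 1111111, weight = 7.
  m = 1100 → c = 1110010, weight = 4.
  m = 0010 → c = 1100001, weight = 3.
  m = 1010 → c = 1101100, weight = 4.
  m = 0110 → c = 0011110, weight = 4.
  m = 1110 → c = 0010011, weight = 3.
  m = 0001 → c = 0101111, weight = 5.
  m = 1001 → c = 0100010, weight = 2.
  m = 0101 → c = 1010000, weight = 2.
  m = 1101 → c = 1011101, weight = 5.
  m = 0011 → c = 1001110, weight = 4.
  m = 1011 → c = 1000011, weight = 3.
  m = 0111 → c = 0110001, weight = 3.
  m = 1111 → c = 0111100, weight = 4.
Tally weights:
  weight 0: 1 codewords.
  weight 2: 2 codewords.
  weight 3: 5 codewords.
  weight 4: 5 codewords.
  weight 5: 2 codewords.
  weight 7: 1 codewords.
Minimum distance d = smallest w > 0 with A_w > 0 = 2.
Sanity: Σ A_w = 16 = 2^4 = 16 ✓.


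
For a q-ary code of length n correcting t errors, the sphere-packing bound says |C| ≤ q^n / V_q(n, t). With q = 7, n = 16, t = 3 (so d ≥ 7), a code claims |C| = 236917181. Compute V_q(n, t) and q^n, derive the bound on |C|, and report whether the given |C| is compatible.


V_q(n, t) = 125377, q^n = 33232930569601, Hamming bound = 265064011, |C| = 236917181 ≤ bound (satisfied).

Step 1: Compute V_q(n, t) = Σ_{j=0}^3 C(n, j) (q−1)^j.
  j = 0: C(16,0)·(6)^0 = 1·1 = 1.
  j = 1: C(16,1)·(6)^1 = 16·6 = 96.
  j = 2: C(16,2)·(6)^2 = 120·36 = 4320.
  j = 3: C(16,3)·(6)^3 = 560·216 = 120960.
  V_q(n, t) = 1 + 96 + 4320 + 120960 = 125377.
Step 2: q^n = 7^16 = 33232930569601.
Step 3: Hamming bound ⌊q^n / V_q(n,t)⌋ = ⌊33232930569601/125377⌋ = 265064011.
Step 4: Compare |C| = 236917181 to 265064011: satisfied.
The claimed |C| lies below the Hamming bound.


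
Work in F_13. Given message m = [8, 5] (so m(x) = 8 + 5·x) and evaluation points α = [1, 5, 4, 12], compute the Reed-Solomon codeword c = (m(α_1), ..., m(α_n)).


c = [0, 7, 2, 3]

Message polynomial: m(x) = 8 + 5·x (mod 13).
For each evaluation point α_i, compute m(α_i) mod 13:
  α_1 = 1: Horner steps 5 → 0, so m(1) = 0.
  α_2 = 5: Horner steps 5 → 7, so m(5) = 7.
  α_3 = 4: Horner steps 5 → 2, so m(4) = 2.
  α_4 = 12: Horner steps 5 → 3, so m(12) = 3.
Codeword c = [0, 7, 2, 3] ∈ F_13^4.


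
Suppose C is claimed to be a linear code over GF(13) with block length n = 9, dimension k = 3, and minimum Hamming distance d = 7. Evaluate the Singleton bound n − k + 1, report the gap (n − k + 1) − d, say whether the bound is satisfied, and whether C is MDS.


Singleton RHS = n − k + 1 = 7, slack = 0, bound satisfied, MDS.

Singleton bound: d ≤ n − k + 1.
Here n = 9, k = 3, so n − k + 1 = 7.
Given d = 7, check d ≤ 7: YES.
Slack = (n − k + 1) − d = 0.
The code is MDS (slack = 0).
Description: the claimed parameters are [9, 3, 7]_13; such a code would be MDS (meets Singleton bound).


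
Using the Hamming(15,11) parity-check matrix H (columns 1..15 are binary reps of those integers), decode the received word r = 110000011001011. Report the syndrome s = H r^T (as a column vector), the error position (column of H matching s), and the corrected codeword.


s = (1, 1, 1, 1)^T, error position = 15, corrected codeword c = 110000011001010

Compute s = H r^T mod 2 one row at a time:
  s_1 = 1 + 1 + 0 + 0 + 1 + 0 + 1 + 1 = 5 ≡ 1 (mod 2).
  s_2 = 0 + 0 + 0 + 0 + 1 + 0 + 1 + 1 = 3 ≡ 1 (mod 2).
  s_3 = 1 + 0 + 0 + 0 + 0 + 0 + 1 + 1 = 3 ≡ 1 (mod 2).
  s_4 = 1 + 0 + 0 + 0 + 1 + 0 + 0 + 1 = 3 ≡ 1 (mod 2).
s = (1, 1, 1, 1)^T — this equals column 15 of H (binary 1111), so error is at position 15.
Correct: flip bit 15 of r = 110000011001011 to get c = 110000011001010.


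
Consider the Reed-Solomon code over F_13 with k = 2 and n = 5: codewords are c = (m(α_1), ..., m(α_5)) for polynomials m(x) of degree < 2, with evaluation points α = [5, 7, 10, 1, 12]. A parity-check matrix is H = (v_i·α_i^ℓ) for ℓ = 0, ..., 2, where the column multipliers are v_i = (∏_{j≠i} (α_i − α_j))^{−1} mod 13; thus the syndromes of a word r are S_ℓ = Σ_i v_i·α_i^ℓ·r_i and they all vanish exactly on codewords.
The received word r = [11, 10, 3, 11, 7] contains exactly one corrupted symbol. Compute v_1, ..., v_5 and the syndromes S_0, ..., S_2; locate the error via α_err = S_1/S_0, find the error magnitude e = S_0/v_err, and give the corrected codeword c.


S = (3, 2, 10), error at position 1, error magnitude e = 5, c = [6, 10, 3, 11, 7].

Step 1: column multipliers v_i = (∏_{j≠i}(α_i − α_j))^{−1} mod 13.
  i = 1 (α = 5): (5−7)(5−10)(5−1)(5−12) = (−2)·(−5)·4·(−7) = −280 ≡ 6, so v_1 = 6^{−1} = 11 (mod 13).
  i = 2 (α = 7): (7−5)(7−10)(7−1)(7−12) = 2·(−3)·6·(−5) = 180 ≡ 11, so v_2 = 11^{−1} = 6 (mod 13).
  i = 3 (α = 10): (10−5)(10−7)(10−1)(10−12) = 5·3·9·(−2) = −270 ≡ 3, so v_3 = 3^{−1} = 9 (mod 13).
  i = 4 (α = 1): (1−5)(1−7)(1−10)(1−12) = (−4)·(−6)·(−9)·(−11) = 2376 ≡ 10, so v_4 = 10^{−1} = 4 (mod 13).
  i = 5 (α = 12): (12−5)(12−7)(12−10)(12−1) = 7·5·2·11 = 770 ≡ 3, so v_5 = 3^{−1} = 9 (mod 13).
  v = [11, 6, 9, 4, 9].
Step 2: syndromes of r = [11, 10, 3, 11, 7] (all sums mod 13).
  S_0 = Σ v_i r_i = 11·11 + 6·10 + 9·3 + 4·11 + 9·7 = 315 ≡ 3.
  S_1 = Σ v_i α_i r_i = 11·5·11 + 6·7·10 + 9·10·3 + 4·1·11 + 9·12·7 = 2095 ≡ 2.
  α_i^2 mod 13 = [12, 10, 9, 1, 1].
  S_2 = Σ v_i α_i^2 r_i = 11·12·11 + 6·10·10 + 9·9·3 + 4·1·11 + 9·1·7 = 2402 ≡ 10.
  S = (3, 2, 10) ≠ 0, so r is not a codeword (an error is present).
Step 3: locate the error. For a single error e at position i, S_ℓ = v_i·e·α_i^ℓ, so α_err = S_1/S_0.
  S_0^{−1} = 3^{−1} = 9 (mod 13), so α_err = 2·9 = 18 ≡ 5 = α_1. Error position i = 1.
  Consistency check: S_2/S_1 = 10·7 = 70 ≡ 5 = α_err ✓ (single-error assumption holds).
Step 4: error magnitude e = S_0/v_1 = S_0·∏_{j≠1}(α_1 − α_j) = 3·6 = 18 ≡ 5 (mod 13).
Step 5: correct position 1: c_1 = r_1 − e = 11 − 5 ≡ 6 (mod 13). Hence c = [6, 10, 3, 11, 7].
  Check: interpolating c through the α_i gives m(x) = 9 + 2·x (degree < 2) with m(α_i) = c_i for every i, so c is indeed a codeword.


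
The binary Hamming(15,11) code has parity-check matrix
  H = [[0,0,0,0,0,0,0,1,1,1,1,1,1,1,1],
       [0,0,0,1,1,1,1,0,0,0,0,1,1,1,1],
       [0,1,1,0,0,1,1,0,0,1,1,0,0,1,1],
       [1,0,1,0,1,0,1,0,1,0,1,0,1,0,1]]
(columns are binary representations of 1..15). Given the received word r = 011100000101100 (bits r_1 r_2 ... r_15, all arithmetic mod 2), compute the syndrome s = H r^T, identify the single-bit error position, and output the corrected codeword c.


s = (1, 1, 1, 0)^T, error position = 14, corrected codeword c = 011100000101110

Compute s = H r^T mod 2 one row at a time:
  s_1 = 0 + 0 + 1 + 0 + 1 + 1 + 0 + 0 = 3 ≡ 1 (mod 2).
  s_2 = 1 + 0 + 0 + 0 + 1 + 1 + 0 + 0 = 3 ≡ 1 (mod 2).
  s_3 = 1 + 1 + 0 + 0 + 1 + 0 + 0 + 0 = 3 ≡ 1 (mod 2).
  s_4 = 0 + 1 + 0 + 0 + 0 + 0 + 1 + 0 = 2 ≡ 0 (mod 2).
s = (1, 1, 1, 0)^T — this equals column 14 of H (binary 1110), so error is at position 14.
Correct: flip bit 14 of r = 011100000101100 to get c = 011100000101110.


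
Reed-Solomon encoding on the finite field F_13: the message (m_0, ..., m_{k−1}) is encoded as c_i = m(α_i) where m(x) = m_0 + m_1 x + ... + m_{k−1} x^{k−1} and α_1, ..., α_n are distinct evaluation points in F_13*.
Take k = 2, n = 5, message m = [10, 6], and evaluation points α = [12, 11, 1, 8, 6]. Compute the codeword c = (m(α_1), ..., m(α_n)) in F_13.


c = [4, 11, 3, 6, 7]

Message polynomial: m(x) = 10 + 6·x (mod 13).
For each evaluation point α_i, compute m(α_i) mod 13:
  α_1 = 12: Horner steps 6 → 4, so m(12) = 4.
  α_2 = 11: Horner steps 6 → 11, so m(11) = 11.
  α_3 = 1: Horner steps 6 → 3, so m(1) = 3.
  α_4 = 8: Horner steps 6 → 6, so m(8) = 6.
  α_5 = 6: Horner steps 6 → 7, so m(6) = 7.
Codeword c = [4, 11, 3, 6, 7] ∈ F_13^5.


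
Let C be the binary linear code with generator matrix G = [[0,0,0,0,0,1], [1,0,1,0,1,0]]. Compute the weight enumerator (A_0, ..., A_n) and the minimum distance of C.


Weight distribution: A_0 = 1, A_1 = 1, A_3 = 1, A_4 = 1. Minimum distance d = 1.

Enumerate all 2^2 = 4 messages m ∈ F_2^2.
For each, compute codeword c = mG in F_2^6, then tally its weight.
  m = 00 → c = 000000, weight = 0.
  m = 10 → c = 000001, weight = 1.
  m = 01 → c = 101010, weight = 3.
  m = 11 → c = 101011, weight = 4.
Tally weights:
  weight 0: 1 codewords.
  weight 1: 1 codewords.
  weight 3: 1 codewords.
  weight 4: 1 codewords.
Minimum distance d = smallest w > 0 with A_w > 0 = 1.
Sanity: Σ A_w = 4 = 2^2 = 4 ✓.


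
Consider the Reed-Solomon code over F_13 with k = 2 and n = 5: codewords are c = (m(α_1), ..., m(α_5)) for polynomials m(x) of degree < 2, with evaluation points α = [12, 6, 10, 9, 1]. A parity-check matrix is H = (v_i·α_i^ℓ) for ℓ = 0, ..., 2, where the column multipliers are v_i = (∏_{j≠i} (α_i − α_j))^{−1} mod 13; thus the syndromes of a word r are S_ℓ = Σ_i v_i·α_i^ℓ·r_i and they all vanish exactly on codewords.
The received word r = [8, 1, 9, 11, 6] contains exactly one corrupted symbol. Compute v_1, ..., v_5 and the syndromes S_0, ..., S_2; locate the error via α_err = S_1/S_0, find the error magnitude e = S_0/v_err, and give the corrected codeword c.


S = (2, 7, 5), error at position 3, error magnitude e = 12, c = [8, 1, 10, 11, 6].

Step 1: column multipliers v_i = (∏_{j≠i}(α_i − α_j))^{−1} mod 13.
  i = 1 (α = 12): (12−6)(12−10)(12−9)(12−1) = 6·2·3·11 = 396 ≡ 6, so v_1 = 6^{−1} = 11 (mod 13).
  i = 2 (α = 6): (6−12)(6−10)(6−9)(6−1) = (−6)·(−4)·(−3)·5 = −360 ≡ 4, so v_2 = 4^{−1} = 10 (mod 13).
  i = 3 (α = 10): (10−12)(10−6)(10−9)(10−1) = (−2)·4·1·9 = −72 ≡ 6, so v_3 = 6^{−1} = 11 (mod 13).
  i = 4 (α = 9): (9−12)(9−6)(9−10)(9−1) = (−3)·3·(−1)·8 = 72 ≡ 7, so v_4 = 7^{−1} = 2 (mod 13).
  i = 5 (α = 1): (1−12)(1−6)(1−10)(1−9) = (−11)·(−5)·(−9)·(−8) = 3960 ≡ 8, so v_5 = 8^{−1} = 5 (mod 13).
  v = [11, 10, 11, 2, 5].
Step 2: syndromes of r = [8, 1, 9, 11, 6] (all sums mod 13).
  S_0 = Σ v_i r_i = 11·8 + 10·1 + 11·9 + 2·11 + 5·6 = 249 ≡ 2.
  S_1 = Σ v_i α_i r_i = 11·12·8 + 10·6·1 + 11·10·9 + 2·9·11 + 5·1·6 = 2334 ≡ 7.
  α_i^2 mod 13 = [1, 10, 9, 3, 1].
  S_2 = Σ v_i α_i^2 r_i = 11·1·8 + 10·10·1 + 11·9·9 + 2·3·11 + 5·1·6 = 1175 ≡ 5.
  S = (2, 7, 5) ≠ 0, so r is not a codeword (an error is present).
Step 3: locate the error. For a single error e at position i, S_ℓ = v_i·e·α_i^ℓ, so α_err = S_1/S_0.
  S_0^{−1} = 2^{−1} = 7 (mod 13), so α_err = 7·7 = 49 ≡ 10 = α_3. Error position i = 3.
  Consistency check: S_2/S_1 = 5·2 = 10 ≡ 10 = α_err ✓ (single-error assumption holds).
Step 4: error magnitude e = S_0/v_3 = S_0·∏_{j≠3}(α_3 − α_j) = 2·6 = 12 ≡ 12 (mod 13).
Step 5: correct position 3: c_3 = r_3 − e = 9 − 12 ≡ 10 (mod 13). Hence c = [8, 1, 10, 11, 6].
  Check: interpolating c through the α_i gives m(x) = 7 + 12·x (degree < 2) with m(α_i) = c_i for every i, so c is indeed a codeword.


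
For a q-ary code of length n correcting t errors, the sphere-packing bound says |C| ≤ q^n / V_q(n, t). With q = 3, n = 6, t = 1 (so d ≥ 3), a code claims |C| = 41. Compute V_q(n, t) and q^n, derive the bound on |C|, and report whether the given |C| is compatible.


V_q(n, t) = 13, q^n = 729, Hamming bound = 56, |C| = 41 ≤ bound (satisfied).

Step 1: Compute V_q(n, t) = Σ_{j=0}^1 C(n, j) (q−1)^j.
  j = 0: C(6,0)·(2)^0 = 1·1 = 1.
  j = 1: C(6,1)·(2)^1 = 6·2 = 12.
  V_q(n, t) = 1 + 12 = 13.
Step 2: q^n = 3^6 = 729.
Step 3: Hamming bound ⌊q^n / V_q(n,t)⌋ = ⌊729/13⌋ = 56.
Step 4: Compare |C| = 41 to 56: satisfied.
The claimed |C| lies below the Hamming bound.


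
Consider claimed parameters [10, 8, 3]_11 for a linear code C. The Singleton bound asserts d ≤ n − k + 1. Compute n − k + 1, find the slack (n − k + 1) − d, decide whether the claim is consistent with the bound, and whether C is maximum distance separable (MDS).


Singleton RHS = n − k + 1 = 3, slack = 0, bound satisfied, MDS.

Singleton bound: d ≤ n − k + 1.
Here n = 10, k = 8, so n − k + 1 = 3.
Given d = 3, check d ≤ 3: YES.
Slack = (n − k + 1) − d = 0.
The code is MDS (slack = 0).
Description: the claimed parameters are [10, 8, 3]_11; such a code would be MDS (meets Singleton bound).


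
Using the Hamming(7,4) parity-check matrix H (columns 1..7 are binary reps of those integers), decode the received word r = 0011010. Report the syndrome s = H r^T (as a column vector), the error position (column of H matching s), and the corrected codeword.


s = (0, 0, 1)^T, error position = 1, corrected codeword c = 1011010

Compute s = H r^T mod 2 one row at a time:
  s_1 = 1 + 0 + 1 + 0 = 2 ≡ 0 (mod 2).
  s_2 = 0 + 1 + 1 + 0 = 2 ≡ 0 (mod 2).
  s_3 = 0 + 1 + 0 + 0 = 1 ≡ 1 (mod 2).
s = (0, 0, 1)^T — this equals column 1 of H (binary 001), so error is at position 1.
Correct: flip bit 1 of r = 0011010 to get c = 1011010.


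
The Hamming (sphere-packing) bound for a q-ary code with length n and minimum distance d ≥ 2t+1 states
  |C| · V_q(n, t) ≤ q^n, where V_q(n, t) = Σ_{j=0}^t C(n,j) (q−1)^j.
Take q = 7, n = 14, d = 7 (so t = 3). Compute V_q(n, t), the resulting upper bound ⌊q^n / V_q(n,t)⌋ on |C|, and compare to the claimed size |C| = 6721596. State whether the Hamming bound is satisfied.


V_q(n, t) = 81985, q^n = 678223072849, Hamming bound = 8272526, |C| = 6721596 ≤ bound (satisfied).

Step 1: Compute V_q(n, t) = Σ_{j=0}^3 C(n, j) (q−1)^j.
  j = 0: C(14,0)·(6)^0 = 1·1 = 1.
  j = 1: C(14,1)·(6)^1 = 14·6 = 84.
  j = 2: C(14,2)·(6)^2 = 91·36 = 3276.
  j = 3: C(14,3)·(6)^3 = 364·216 = 78624.
  V_q(n, t) = 1 + 84 + 3276 + 78624 = 81985.
Step 2: q^n = 7^14 = 678223072849.
Step 3: Hamming bound ⌊q^n / V_q(n,t)⌋ = ⌊678223072849/81985⌋ = 8272526.
Step 4: Compare |C| = 6721596 to 8272526: satisfied.
The claimed |C| lies below the Hamming bound.


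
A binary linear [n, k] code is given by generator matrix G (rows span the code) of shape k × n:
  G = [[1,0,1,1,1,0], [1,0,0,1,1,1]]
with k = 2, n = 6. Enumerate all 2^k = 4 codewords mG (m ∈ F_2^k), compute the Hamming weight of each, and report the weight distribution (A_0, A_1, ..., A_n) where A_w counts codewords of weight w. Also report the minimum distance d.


Weight distribution: A_0 = 1, A_2 = 1, A_4 = 2. Minimum distance d = 2.

Enumerate all 2^2 = 4 messages m ∈ F_2^2.
For each, compute codeword c = mG in F_2^6, then tally its weight.
  m = 00 → c = 000000, weight = 0.
  m = 10 → c = 101110, weight = 4.
  m = 01 → c = 100111, weight = 4.
  m = 11 → c = 001001, weight = 2.
Tally weights:
  weight 0: 1 codewords.
  weight 2: 1 codewords.
  weight 4: 2 codewords.
Minimum distance d = smallest w > 0 with A_w > 0 = 2.
Sanity: Σ A_w = 4 = 2^2 = 4 ✓.


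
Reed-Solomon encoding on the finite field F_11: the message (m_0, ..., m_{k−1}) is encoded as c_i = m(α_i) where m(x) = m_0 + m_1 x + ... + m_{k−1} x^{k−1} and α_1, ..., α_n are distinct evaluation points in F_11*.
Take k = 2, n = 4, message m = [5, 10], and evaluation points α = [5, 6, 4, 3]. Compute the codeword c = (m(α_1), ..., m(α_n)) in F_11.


c = [0, 10, 1, 2]

Message polynomial: m(x) = 5 + 10·x (mod 11).
For each evaluation point α_i, compute m(α_i) mod 11:
  α_1 = 5: Horner steps 10 → 0, so m(5) = 0.
  α_2 = 6: Horner steps 10 → 10, so m(6) = 10.
  α_3 = 4: Horner steps 10 → 1, so m(4) = 1.
  α_4 = 3: Horner steps 10 → 2, so m(3) = 2.
Codeword c = [0, 10, 1, 2] ∈ F_11^4.


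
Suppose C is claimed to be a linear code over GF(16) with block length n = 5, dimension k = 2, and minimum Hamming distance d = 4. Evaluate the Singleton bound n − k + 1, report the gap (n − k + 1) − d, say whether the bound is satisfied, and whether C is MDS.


Singleton RHS = n − k + 1 = 4, slack = 0, bound satisfied, MDS.

Singleton bound: d ≤ n − k + 1.
Here n = 5, k = 2, so n − k + 1 = 4.
Given d = 4, check d ≤ 4: YES.
Slack = (n − k + 1) − d = 0.
The code is MDS (slack = 0).
Description: the claimed parameters are [5, 2, 4]_16; such a code would be MDS (meets Singleton bound).


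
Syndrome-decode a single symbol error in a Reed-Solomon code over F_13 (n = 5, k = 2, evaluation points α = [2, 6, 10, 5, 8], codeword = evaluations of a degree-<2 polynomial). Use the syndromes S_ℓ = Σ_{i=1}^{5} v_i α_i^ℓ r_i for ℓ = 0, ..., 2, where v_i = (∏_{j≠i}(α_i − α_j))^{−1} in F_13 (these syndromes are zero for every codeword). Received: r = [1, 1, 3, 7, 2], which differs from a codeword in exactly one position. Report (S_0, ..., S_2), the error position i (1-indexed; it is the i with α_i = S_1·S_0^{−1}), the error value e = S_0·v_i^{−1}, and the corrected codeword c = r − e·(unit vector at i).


S = (7, 1, 2), error at position 1, error magnitude e = 2, c = [12, 1, 3, 7, 2].

Step 1: column multipliers v_i = (∏_{j≠i}(α_i − α_j))^{−1} mod 13.
  i = 1 (α = 2): (2−6)(2−10)(2−5)(2−8) = (−4)·(−8)·(−3)·(−6) = 576 ≡ 4, so v_1 = 4^{−1} = 10 (mod 13).
  i = 2 (α = 6): (6−2)(6−10)(6−5)(6−8) = 4·(−4)·1·(−2) = 32 ≡ 6, so v_2 = 6^{−1} = 11 (mod 13).
  i = 3 (α = 10): (10−2)(10−6)(10−5)(10−8) = 8·4·5·2 = 320 ≡ 8, so v_3 = 8^{−1} = 5 (mod 13).
  i = 4 (α = 5): (5−2)(5−6)(5−10)(5−8) = 3·(−1)·(−5)·(−3) = −45 ≡ 7, so v_4 = 7^{−1} = 2 (mod 13).
  i = 5 (α = 8): (8−2)(8−6)(8−10)(8−5) = 6·2·(−2)·3 = −72 ≡ 6, so v_5 = 6^{−1} = 11 (mod 13).
  v = [10, 11, 5, 2, 11].
Step 2: syndromes of r = [1, 1, 3, 7, 2] (all sums mod 13).
  S_0 = Σ v_i r_i = 10·1 + 11·1 + 5·3 + 2·7 + 11·2 = 72 ≡ 7.
  S_1 = Σ v_i α_i r_i = 10·2·1 + 11·6·1 + 5·10·3 + 2·5·7 + 11·8·2 = 482 ≡ 1.
  α_i^2 mod 13 = [4, 10, 9, 12, 12].
  S_2 = Σ v_i α_i^2 r_i = 10·4·1 + 11·10·1 + 5·9·3 + 2·12·7 + 11·12·2 = 717 ≡ 2.
  S = (7, 1, 2) ≠ 0, so r is not a codeword (an error is present).
Step 3: locate the error. For a single error e at position i, S_ℓ = v_i·e·α_i^ℓ, so α_err = S_1/S_0.
  S_0^{−1} = 7^{−1} = 2 (mod 13), so α_err = 1·2 = 2 ≡ 2 = α_1. Error position i = 1.
  Consistency check: S_2/S_1 = 2·1 = 2 ≡ 2 = α_err ✓ (single-error assumption holds).
Step 4: error magnitude e = S_0/v_1 = S_0·∏_{j≠1}(α_1 − α_j) = 7·4 = 28 ≡ 2 (mod 13).
Step 5: correct position 1: c_1 = r_1 − e = 1 − 2 ≡ 12 (mod 13). Hence c = [12, 1, 3, 7, 2].
  Check: interpolating c through the α_i gives m(x) = 11 + 7·x (degree < 2) with m(α_i) = c_i for every i, so c is indeed a codeword.


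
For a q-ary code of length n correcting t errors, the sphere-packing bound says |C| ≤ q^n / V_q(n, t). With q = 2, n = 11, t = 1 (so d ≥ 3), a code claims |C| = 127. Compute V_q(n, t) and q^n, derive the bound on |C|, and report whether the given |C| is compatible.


V_q(n, t) = 12, q^n = 2048, Hamming bound = 170, |C| = 127 ≤ bound (satisfied).

Step 1: Compute V_q(n, t) = Σ_{j=0}^1 C(n, j) (q−1)^j.
  j = 0: C(11,0)·(1)^0 = 1·1 = 1.
  j = 1: C(11,1)·(1)^1 = 11·1 = 11.
  V_q(n, t) = 1 + 11 = 12.
Step 2: q^n = 2^11 = 2048.
Step 3: Hamming bound ⌊q^n / V_q(n,t)⌋ = ⌊2048/12⌋ = 170.
Step 4: Compare |C| = 127 to 170: satisfied.
The claimed |C| lies below the Hamming bound.


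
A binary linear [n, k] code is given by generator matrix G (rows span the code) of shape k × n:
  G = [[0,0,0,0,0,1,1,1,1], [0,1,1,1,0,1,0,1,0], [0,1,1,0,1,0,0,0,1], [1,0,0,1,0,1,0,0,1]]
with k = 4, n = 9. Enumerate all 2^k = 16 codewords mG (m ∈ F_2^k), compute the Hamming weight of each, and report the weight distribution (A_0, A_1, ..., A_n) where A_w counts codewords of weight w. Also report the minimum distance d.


Weight distribution: A_0 = 1, A_3 = 2, A_4 = 4, A_5 = 6, A_6 = 2, A_8 = 1. Minimum distance d = 3.

Enumerate all 2^4 = 16 messages m ∈ F_2^4.
For each, compute codeword c = mG in F_2^9, then tally its weight.
  m = 0000 → c = 000000000, weight = 0.
  m = 1000 → c = 000001111, weight = 4.
  m = 0100 → c = 011101010, weight = 5.
  m = 1100 → c = 011100101, weight = 5.
  m = 0010 → c = 011010001, weight = 4.
  m = 1010 → c = 011011110, weight = 6.
  m = 0110 → c = 000111011, weight = 5.
  m = 1110 → c = 000110100, weight = 3.
  m = 0001 → c = 100101001, weight = 4.
  m = 1001 → c = 100100110, weight = 4.
  m = 0101 → c = 111000011, weight = 5.
  m = 1101 → c = 111001100, weight = 5.
  m = 0011 → c = 111111000, weight = 6.
  m = 1011 → c = 111110111, weight = 8.
  m = 0111 → c = 100010010, weight = 3.
  m = 1111 → c = 100011101, weight = 5.
Tally weights:
  weight 0: 1 codewords.
  weight 3: 2 codewords.
  weight 4: 4 codewords.
  weight 5: 6 codewords.
  weight 6: 2 codewords.
  weight 8: 1 codewords.
Minimum distance d = smallest w > 0 with A_w > 0 = 3.
Sanity: Σ A_w = 16 = 2^4 = 16 ✓.


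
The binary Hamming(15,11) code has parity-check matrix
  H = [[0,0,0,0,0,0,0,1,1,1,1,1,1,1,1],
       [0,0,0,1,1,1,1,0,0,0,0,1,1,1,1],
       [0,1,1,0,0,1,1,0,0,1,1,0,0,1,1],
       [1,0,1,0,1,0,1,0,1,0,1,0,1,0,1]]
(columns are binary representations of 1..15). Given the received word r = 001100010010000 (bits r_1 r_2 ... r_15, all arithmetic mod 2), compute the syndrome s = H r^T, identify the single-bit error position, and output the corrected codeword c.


s = (0, 1, 0, 0)^T, error position = 4, corrected codeword c = 001000010010000

Compute s = H r^T mod 2 one row at a time:
  s_1 = 1 + 0 + 0 + 1 + 0 + 0 + 0 + 0 = 2 ≡ 0 (mod 2).
  s_2 = 1 + 0 + 0 + 0 + 0 + 0 + 0 + 0 = 1 ≡ 1 (mod 2).
  s_3 = 0 + 1 + 0 + 0 + 0 + 1 + 0 + 0 = 2 ≡ 0 (mod 2).
  s_4 = 0 + 1 + 0 + 0 + 0 + 1 + 0 + 0 = 2 ≡ 0 (mod 2).
s = (0, 1, 0, 0)^T — this equals column 4 of H (binary 0100), so error is at position 4.
Correct: flip bit 4 of r = 001100010010000 to get c = 001000010010000.
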